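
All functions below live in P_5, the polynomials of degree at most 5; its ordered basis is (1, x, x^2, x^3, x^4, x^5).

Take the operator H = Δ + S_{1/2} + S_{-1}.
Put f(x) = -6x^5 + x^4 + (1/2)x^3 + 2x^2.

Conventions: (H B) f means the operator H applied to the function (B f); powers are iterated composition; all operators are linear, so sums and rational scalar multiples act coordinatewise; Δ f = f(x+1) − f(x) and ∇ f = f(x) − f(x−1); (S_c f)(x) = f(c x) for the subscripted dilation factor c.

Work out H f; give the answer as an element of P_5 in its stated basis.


Δ f = -30x^4 - 56x^3 - (105/2)x^2 - (41/2)x - 5/2
S_{1/2} f = -(3/16)x^5 + (1/16)x^4 + (1/16)x^3 + (1/2)x^2
S_{-1} f = 6x^5 + x^4 - (1/2)x^3 + 2x^2
(Δ + S_{1/2} + S_{-1}) f = (93/16)x^5 - (463/16)x^4 - (903/16)x^3 - 50x^2 - (41/2)x - 5/2

the image equals g(x) = (93/16)x^5 - (463/16)x^4 - (903/16)x^3 - 50x^2 - (41/2)x - 5/2


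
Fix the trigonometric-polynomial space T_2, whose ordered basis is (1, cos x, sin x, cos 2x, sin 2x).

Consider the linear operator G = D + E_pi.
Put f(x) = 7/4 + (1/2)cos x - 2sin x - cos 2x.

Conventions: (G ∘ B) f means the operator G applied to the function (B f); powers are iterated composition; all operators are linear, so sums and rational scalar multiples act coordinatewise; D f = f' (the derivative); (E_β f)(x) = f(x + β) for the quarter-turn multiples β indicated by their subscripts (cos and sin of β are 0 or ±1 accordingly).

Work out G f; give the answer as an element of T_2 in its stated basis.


D f = -2cos x - (1/2)sin x + 2sin 2x
E_pi f = 7/4 - (1/2)cos x + 2sin x - cos 2x
(D + E_pi) f = 7/4 - (5/2)cos x + (3/2)sin x - cos 2x + 2sin 2x

g(x) = 7/4 - (5/2)cos x + (3/2)sin x - cos 2x + 2sin 2x


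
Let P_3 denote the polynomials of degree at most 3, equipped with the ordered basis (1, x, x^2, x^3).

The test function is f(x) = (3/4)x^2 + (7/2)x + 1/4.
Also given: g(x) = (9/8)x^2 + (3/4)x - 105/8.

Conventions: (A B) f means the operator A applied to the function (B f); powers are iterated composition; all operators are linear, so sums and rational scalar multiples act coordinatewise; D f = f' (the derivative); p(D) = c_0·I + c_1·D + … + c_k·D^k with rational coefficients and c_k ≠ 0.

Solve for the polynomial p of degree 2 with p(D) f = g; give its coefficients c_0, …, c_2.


D^0 f = (3/4)x^2 + (7/2)x + 1/4
D^1 f = (3/2)x + 7/2
D^2 f = 3/2
matching coefficients of g against c_0 f + c_1 Df + … from the top degree down determines the c_i
solution: c_0 = 3/2, c_1 = -3, c_2 = -2

p(D) = (3/2)·I − 3·D − 2·D^2, i.e. c_0 = 3/2, c_1 = -3, c_2 = -2


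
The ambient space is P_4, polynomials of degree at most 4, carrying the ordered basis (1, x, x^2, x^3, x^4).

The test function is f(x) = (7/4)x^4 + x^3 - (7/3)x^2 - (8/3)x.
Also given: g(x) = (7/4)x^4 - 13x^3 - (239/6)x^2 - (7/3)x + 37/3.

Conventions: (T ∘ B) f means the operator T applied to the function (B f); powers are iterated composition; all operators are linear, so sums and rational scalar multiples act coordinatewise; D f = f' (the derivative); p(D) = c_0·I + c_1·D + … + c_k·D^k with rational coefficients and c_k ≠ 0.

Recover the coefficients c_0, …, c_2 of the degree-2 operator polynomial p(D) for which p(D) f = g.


D^0 f = (7/4)x^4 + x^3 - (7/3)x^2 - (8/3)x
D^1 f = 7x^3 + 3x^2 - (14/3)x - 8/3
D^2 f = 21x^2 + 6x - 14/3
matching coefficients of g against c_0 f + c_1 Df + … from the top degree down determines the c_i
solution: c_0 = 1, c_1 = -2, c_2 = -3/2

p(D) = I − 2·D − (3/2)·D^2, i.e. c_0 = 1, c_1 = -2, c_2 = -3/2


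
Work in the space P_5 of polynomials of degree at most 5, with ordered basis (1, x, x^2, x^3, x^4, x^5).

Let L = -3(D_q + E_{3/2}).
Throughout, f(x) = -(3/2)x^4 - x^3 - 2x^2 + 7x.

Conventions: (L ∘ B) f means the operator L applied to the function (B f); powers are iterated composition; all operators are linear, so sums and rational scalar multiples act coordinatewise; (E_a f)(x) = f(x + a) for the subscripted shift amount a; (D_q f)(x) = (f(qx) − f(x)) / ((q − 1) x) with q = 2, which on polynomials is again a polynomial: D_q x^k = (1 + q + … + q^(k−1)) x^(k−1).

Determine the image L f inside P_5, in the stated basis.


g(x) = (9/2)x^4 + (195/2)x^3 + (405/4)x^2 + 96x - 195/32

D_q f = -(45/2)x^3 - 7x^2 - 6x + 7
E_{3/2} f = -(3/2)x^4 - 10x^3 - (107/4)x^2 - 26x - 159/32
(D_q + E_{3/2}) f = -(3/2)x^4 - (65/2)x^3 - (135/4)x^2 - 32x + 65/32
(-3(D_q + E_{3/2})) f = (9/2)x^4 + (195/2)x^3 + (405/4)x^2 + 96x - 195/32


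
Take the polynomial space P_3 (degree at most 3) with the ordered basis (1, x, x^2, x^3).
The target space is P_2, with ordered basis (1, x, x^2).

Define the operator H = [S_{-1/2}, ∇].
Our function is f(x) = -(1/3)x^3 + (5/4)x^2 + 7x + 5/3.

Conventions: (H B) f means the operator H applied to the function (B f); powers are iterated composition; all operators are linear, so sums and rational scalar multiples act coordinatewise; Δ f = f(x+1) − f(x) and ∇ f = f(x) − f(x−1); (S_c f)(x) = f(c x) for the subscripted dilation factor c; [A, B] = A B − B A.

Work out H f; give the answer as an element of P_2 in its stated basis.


∇ f = -x^2 + (7/2)x + 65/12
S_{-1/2} ∇ f = -(1/4)x^2 - (7/4)x + 65/12
S_{-1/2} f = (1/24)x^3 + (5/16)x^2 - (7/2)x + 5/3
∇ S_{-1/2} f = (1/8)x^2 + (1/2)x - 181/48
[S_{-1/2}, ∇] f = -(3/8)x^2 - (9/4)x + 147/16

the result is g(x) = -(3/8)x^2 - (9/4)x + 147/16


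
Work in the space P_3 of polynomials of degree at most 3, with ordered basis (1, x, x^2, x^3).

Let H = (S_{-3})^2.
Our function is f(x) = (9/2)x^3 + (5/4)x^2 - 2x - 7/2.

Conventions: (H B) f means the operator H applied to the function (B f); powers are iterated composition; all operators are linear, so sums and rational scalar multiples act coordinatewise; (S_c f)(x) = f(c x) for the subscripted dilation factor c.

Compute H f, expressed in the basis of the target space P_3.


S_{-3} f = -(243/2)x^3 + (45/4)x^2 + 6x - 7/2
S_{-3} S_{-3} f = (6561/2)x^3 + (405/4)x^2 - 18x - 7/2

g(x) = (6561/2)x^3 + (405/4)x^2 - 18x - 7/2


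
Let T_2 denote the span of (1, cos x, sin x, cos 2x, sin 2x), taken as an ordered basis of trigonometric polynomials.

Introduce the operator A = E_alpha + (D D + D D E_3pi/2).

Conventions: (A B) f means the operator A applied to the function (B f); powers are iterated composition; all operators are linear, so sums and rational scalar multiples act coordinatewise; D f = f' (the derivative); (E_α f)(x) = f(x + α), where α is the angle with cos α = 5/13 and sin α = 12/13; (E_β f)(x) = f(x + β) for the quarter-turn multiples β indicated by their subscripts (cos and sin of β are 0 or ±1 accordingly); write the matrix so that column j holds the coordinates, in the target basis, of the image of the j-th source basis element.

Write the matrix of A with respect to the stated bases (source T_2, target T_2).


image of 1: 1
image of cos x: -(8/13)cos x - (25/13)sin x
image of sin x: (25/13)cos x - (8/13)sin x
image of cos 2x: -(119/169)cos 2x - (120/169)sin 2x
image of sin 2x: (120/169)cos 2x - (119/169)sin 2x
each image's coordinates form column j of the matrix

the matrix is [[1, 0, 0, 0, 0]; [0, -8/13, 25/13, 0, 0]; [0, -25/13, -8/13, 0, 0]; [0, 0, 0, -119/169, 120/169]; [0, 0, 0, -120/169, -119/169]] (rows listed top to bottom)


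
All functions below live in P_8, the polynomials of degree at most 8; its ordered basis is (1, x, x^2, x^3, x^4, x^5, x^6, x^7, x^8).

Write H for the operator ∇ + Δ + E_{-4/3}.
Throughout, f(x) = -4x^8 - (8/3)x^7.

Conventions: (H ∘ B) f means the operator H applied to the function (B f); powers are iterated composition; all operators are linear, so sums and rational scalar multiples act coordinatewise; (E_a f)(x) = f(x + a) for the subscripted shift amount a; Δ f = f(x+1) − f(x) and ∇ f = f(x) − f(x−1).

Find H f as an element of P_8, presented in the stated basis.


the image equals g(x) = -4x^8 - 24x^7 - (1904/9)x^6 - (448/27)x^5 - (22960/27)x^4 + (48832/243)x^3 - (368368/729)x^2 + (17216/243)x - 166064/6561

∇ f = -32x^7 + (280/3)x^6 - 168x^5 + (560/3)x^4 - (392/3)x^3 + 56x^2 - (40/3)x + 4/3
Δ f = -32x^7 - (392/3)x^6 - 280x^5 - (1120/3)x^4 - (952/3)x^3 - 168x^2 - (152/3)x - 20/3
E_{-4/3} f = -4x^8 + 40x^7 - (1568/9)x^6 + (11648/27)x^5 - (17920/27)x^4 + (157696/243)x^3 - (286720/729)x^2 + (32768/243)x - 131072/6561
(∇ + Δ + E_{-4/3}) f = -4x^8 - 24x^7 - (1904/9)x^6 - (448/27)x^5 - (22960/27)x^4 + (48832/243)x^3 - (368368/729)x^2 + (17216/243)x - 166064/6561


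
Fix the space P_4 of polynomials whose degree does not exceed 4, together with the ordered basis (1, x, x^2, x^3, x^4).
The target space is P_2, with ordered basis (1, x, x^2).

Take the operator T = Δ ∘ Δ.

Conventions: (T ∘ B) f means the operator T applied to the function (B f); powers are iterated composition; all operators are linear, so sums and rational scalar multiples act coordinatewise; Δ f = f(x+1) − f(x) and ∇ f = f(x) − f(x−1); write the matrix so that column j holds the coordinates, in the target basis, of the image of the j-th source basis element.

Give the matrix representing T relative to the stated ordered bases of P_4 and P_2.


the matrix is [[0, 0, 2, 6, 14]; [0, 0, 0, 6, 24]; [0, 0, 0, 0, 12]] (rows listed top to bottom)

image of 1: 0
image of x: 0
image of x^2: 2
image of x^3: 6x + 6
image of x^4: 12x^2 + 24x + 14
each image's coordinates form column j of the matrix


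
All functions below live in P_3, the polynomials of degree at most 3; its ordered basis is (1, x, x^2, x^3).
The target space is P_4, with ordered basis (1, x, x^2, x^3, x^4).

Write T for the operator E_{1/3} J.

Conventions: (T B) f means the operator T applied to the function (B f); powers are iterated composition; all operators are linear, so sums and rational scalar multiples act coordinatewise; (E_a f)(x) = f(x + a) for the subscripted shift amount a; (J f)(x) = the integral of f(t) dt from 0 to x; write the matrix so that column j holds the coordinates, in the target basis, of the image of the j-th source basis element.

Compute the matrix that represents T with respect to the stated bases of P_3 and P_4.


the matrix is [[1/3, 1/18, 1/81, 1/324]; [1, 1/3, 1/9, 1/27]; [0, 1/2, 1/3, 1/6]; [0, 0, 1/3, 1/3]; [0, 0, 0, 1/4]] (rows listed top to bottom)

image of 1: x + 1/3
image of x: (1/2)x^2 + (1/3)x + 1/18
image of x^2: (1/3)x^3 + (1/3)x^2 + (1/9)x + 1/81
image of x^3: (1/4)x^4 + (1/3)x^3 + (1/6)x^2 + (1/27)x + 1/324
each image's coordinates form column j of the matrix


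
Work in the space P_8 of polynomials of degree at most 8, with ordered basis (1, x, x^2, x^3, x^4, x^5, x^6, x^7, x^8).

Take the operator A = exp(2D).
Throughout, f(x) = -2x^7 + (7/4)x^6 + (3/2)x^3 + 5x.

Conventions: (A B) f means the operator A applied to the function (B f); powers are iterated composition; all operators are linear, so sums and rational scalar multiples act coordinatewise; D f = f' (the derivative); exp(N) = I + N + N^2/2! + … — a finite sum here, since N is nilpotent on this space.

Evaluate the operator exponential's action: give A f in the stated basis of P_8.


order-1 term: -28x^6 + 21x^5 + 9x^2 + 10
order-2 term: -168x^5 + 105x^4 + 18x
order-3 term: -560x^4 + 280x^3 + 12
order-4 term: -1120x^3 + 420x^2
order-5 term: -1344x^2 + 336x
order-6 term: -896x + 112
order-7 term: -256
the series for exp(2D) f terminates at order 7
exp(2D) f = -2x^7 - (105/4)x^6 - 147x^5 - 455x^4 - (1677/2)x^3 - 915x^2 - 537x - 122

the image equals g(x) = -2x^7 - (105/4)x^6 - 147x^5 - 455x^4 - (1677/2)x^3 - 915x^2 - 537x - 122


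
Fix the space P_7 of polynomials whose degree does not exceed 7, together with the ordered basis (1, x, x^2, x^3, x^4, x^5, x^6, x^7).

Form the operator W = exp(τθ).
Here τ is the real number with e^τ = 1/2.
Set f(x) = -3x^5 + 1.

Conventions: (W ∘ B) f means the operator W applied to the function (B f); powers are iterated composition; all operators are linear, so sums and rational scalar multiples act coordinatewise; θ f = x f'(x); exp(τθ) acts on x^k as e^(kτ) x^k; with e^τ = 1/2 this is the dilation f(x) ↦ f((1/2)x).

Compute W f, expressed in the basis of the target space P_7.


the result is g(x) = -(3/32)x^5 + 1

exp(τθ) x^k = e^(kτ) x^k; with e^τ = 1/2 this sends x^k to (1/2)^k x^k
x^5 ↦ 1/32 x^5
applying this coordinatewise to f: exp(τθ) f = -(3/32)x^5 + 1


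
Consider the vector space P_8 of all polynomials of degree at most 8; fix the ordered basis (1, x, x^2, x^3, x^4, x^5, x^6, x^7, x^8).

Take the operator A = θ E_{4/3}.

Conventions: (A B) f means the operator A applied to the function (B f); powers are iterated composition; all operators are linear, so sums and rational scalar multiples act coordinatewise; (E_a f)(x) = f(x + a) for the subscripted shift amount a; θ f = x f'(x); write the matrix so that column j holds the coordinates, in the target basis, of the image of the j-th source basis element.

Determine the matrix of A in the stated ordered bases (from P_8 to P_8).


the matrix is [[0, 0, 0, 0, 0, 0, 0, 0, 0]; [0, 1, 8/3, 16/3, 256/27, 1280/81, 2048/81, 28672/729, 131072/2187]; [0, 0, 2, 8, 64/3, 1280/27, 2560/27, 14336/81, 229376/729]; [0, 0, 0, 3, 16, 160/3, 1280/9, 8960/27, 57344/81]; [0, 0, 0, 0, 4, 80/3, 320/3, 8960/27, 71680/81]; [0, 0, 0, 0, 0, 5, 40, 560/3, 17920/27]; [0, 0, 0, 0, 0, 0, 6, 56, 896/3]; [0, 0, 0, 0, 0, 0, 0, 7, 224/3]; [0, 0, 0, 0, 0, 0, 0, 0, 8]] (rows listed top to bottom)

image of 1: 0
image of x: x
image of x^2: 2x^2 + (8/3)x
image of x^3: 3x^3 + 8x^2 + (16/3)x
image of x^4: 4x^4 + 16x^3 + (64/3)x^2 + (256/27)x
image of x^5: 5x^5 + (80/3)x^4 + (160/3)x^3 + (1280/27)x^2 + (1280/81)x
image of x^6: 6x^6 + 40x^5 + (320/3)x^4 + (1280/9)x^3 + (2560/27)x^2 + (2048/81)x
image of x^7: 7x^7 + 56x^6 + (560/3)x^5 + (8960/27)x^4 + (8960/27)x^3 + (14336/81)x^2 + (28672/729)x
image of x^8: 8x^8 + (224/3)x^7 + (896/3)x^6 + (17920/27)x^5 + (71680/81)x^4 + (57344/81)x^3 + (229376/729)x^2 + (131072/2187)x
each image's coordinates form column j of the matrix


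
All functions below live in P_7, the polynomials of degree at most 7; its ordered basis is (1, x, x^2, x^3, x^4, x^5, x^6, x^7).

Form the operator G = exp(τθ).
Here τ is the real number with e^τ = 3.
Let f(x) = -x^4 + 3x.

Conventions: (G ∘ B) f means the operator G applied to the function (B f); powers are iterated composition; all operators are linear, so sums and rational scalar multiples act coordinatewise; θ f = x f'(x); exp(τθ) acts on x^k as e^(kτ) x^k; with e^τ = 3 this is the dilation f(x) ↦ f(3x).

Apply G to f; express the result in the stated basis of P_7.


exp(τθ) x^k = e^(kτ) x^k; with e^τ = 3 this sends x^k to 3^k x^k
x ↦ 3 x
x^4 ↦ 81 x^4
applying this coordinatewise to f: exp(τθ) f = -81x^4 + 9x

g(x) = -81x^4 + 9x


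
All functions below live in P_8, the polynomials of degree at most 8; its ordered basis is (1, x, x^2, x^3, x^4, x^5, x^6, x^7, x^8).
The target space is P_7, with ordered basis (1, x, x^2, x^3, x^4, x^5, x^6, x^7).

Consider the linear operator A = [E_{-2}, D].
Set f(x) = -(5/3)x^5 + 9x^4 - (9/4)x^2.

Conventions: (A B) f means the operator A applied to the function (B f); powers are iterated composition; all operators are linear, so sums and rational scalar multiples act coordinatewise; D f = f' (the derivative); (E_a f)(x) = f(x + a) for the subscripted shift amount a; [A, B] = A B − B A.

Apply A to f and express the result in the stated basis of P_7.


g(x) = 0

D f = -(25/3)x^4 + 36x^3 - (9/2)x
E_{-2} D f = -(25/3)x^4 + (308/3)x^3 - 416x^2 + (4165/6)x - 1237/3
E_{-2} f = -(5/3)x^5 + (77/3)x^4 - (416/3)x^3 + (4165/12)x^2 - (1237/3)x + 565/3
D E_{-2} f = -(25/3)x^4 + (308/3)x^3 - 416x^2 + (4165/6)x - 1237/3
[E_{-2}, D] f = 0


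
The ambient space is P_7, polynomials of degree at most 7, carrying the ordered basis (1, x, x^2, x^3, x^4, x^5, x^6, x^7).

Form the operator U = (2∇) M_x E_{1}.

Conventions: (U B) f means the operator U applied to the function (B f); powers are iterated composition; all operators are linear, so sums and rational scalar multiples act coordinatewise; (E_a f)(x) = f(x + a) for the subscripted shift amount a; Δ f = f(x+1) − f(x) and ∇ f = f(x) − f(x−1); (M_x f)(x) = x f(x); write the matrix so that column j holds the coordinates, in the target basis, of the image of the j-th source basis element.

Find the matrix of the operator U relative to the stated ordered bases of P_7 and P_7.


image of 1: 2
image of x: 4x
image of x^2: 6x^2 + 2x
image of x^3: 8x^3 + 6x^2 + 2x
image of x^4: 10x^4 + 12x^3 + 8x^2 + 2x
image of x^5: 12x^5 + 20x^4 + 20x^3 + 10x^2 + 2x
image of x^6: 14x^6 + 30x^5 + 40x^4 + 30x^3 + 12x^2 + 2x
image of x^7: 16x^7 + 42x^6 + 70x^5 + 70x^4 + 42x^3 + 14x^2 + 2x
each image's coordinates form column j of the matrix

the matrix is [[2, 0, 0, 0, 0, 0, 0, 0]; [0, 4, 2, 2, 2, 2, 2, 2]; [0, 0, 6, 6, 8, 10, 12, 14]; [0, 0, 0, 8, 12, 20, 30, 42]; [0, 0, 0, 0, 10, 20, 40, 70]; [0, 0, 0, 0, 0, 12, 30, 70]; [0, 0, 0, 0, 0, 0, 14, 42]; [0, 0, 0, 0, 0, 0, 0, 16]] (rows listed top to bottom)


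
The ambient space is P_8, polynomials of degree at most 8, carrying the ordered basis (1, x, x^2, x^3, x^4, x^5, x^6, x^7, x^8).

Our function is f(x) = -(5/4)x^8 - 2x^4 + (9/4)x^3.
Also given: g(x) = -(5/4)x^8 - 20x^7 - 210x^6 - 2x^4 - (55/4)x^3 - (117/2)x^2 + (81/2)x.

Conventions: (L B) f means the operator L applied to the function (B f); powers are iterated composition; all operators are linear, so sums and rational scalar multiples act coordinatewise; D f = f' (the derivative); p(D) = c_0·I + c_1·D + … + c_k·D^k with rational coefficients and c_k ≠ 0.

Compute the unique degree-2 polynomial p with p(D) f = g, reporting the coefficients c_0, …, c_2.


c_0 = 1, c_1 = 2, c_2 = 3

D^0 f = -(5/4)x^8 - 2x^4 + (9/4)x^3
D^1 f = -10x^7 - 8x^3 + (27/4)x^2
D^2 f = -70x^6 - 24x^2 + (27/2)x
matching coefficients of g against c_0 f + c_1 Df + … from the top degree down determines the c_i
solution: c_0 = 1, c_1 = 2, c_2 = 3


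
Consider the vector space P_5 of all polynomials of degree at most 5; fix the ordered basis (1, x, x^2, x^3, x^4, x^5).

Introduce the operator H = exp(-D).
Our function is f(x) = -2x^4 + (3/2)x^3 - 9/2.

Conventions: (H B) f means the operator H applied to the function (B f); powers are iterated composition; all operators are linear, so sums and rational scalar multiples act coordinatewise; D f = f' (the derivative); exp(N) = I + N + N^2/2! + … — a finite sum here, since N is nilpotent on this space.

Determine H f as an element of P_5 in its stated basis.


g(x) = -2x^4 + (19/2)x^3 - (33/2)x^2 + (25/2)x - 8

order-1 term: 8x^3 - (9/2)x^2
order-2 term: -12x^2 + (9/2)x
order-3 term: 8x - 3/2
order-4 term: -2
the series for exp(-D) f terminates at order 4
exp(-D) f = -2x^4 + (19/2)x^3 - (33/2)x^2 + (25/2)x - 8


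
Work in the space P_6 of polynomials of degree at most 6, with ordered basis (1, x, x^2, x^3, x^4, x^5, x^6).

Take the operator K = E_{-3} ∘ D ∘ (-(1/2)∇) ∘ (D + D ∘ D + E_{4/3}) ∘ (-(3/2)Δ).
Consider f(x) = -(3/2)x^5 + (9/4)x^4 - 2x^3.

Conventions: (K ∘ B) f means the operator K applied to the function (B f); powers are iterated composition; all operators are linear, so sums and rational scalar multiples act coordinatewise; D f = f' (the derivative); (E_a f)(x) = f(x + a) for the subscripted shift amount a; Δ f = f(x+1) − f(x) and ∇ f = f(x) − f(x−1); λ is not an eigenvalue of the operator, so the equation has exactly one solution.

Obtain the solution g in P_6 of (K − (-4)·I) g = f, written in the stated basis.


g(x) = -(3/8)x^5 + (9/16)x^4 - (1/2)x^3 + (135/32)x^2 - (261/32)x - 141/64

write g with unknown coordinates in the stated basis and equate coefficients in (K − (-4)·I) g = f
solving from the highest basis element down gives g = -(3/8)x^5 + (9/16)x^4 - (1/2)x^3 + (135/32)x^2 - (261/32)x - 141/64
check: K g = -(135/8)x^2 + (261/8)x + 141/16
so K g − (-4)·g = -(3/2)x^5 + (9/4)x^4 - 2x^3 = f ✓


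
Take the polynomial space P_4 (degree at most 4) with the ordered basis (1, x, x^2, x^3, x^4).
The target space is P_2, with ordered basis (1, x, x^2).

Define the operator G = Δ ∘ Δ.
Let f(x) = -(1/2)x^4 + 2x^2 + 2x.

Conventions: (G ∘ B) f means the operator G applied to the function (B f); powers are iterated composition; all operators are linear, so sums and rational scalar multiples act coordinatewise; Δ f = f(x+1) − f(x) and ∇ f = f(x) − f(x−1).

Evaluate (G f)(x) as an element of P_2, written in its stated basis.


Δ f = -2x^3 - 3x^2 + 2x + 7/2
Δ Δ f = -6x^2 - 12x - 3

the result is g(x) = -6x^2 - 12x - 3


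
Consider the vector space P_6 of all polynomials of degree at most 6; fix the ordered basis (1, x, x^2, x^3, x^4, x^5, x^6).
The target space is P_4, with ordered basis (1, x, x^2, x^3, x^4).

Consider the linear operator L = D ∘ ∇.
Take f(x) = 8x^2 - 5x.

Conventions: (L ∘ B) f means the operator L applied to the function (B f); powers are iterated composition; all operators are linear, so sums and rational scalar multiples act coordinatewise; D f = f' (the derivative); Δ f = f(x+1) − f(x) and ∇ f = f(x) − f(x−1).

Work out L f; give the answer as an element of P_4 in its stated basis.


the image equals g(x) = 16

∇ f = 16x - 13
D ∇ f = 16


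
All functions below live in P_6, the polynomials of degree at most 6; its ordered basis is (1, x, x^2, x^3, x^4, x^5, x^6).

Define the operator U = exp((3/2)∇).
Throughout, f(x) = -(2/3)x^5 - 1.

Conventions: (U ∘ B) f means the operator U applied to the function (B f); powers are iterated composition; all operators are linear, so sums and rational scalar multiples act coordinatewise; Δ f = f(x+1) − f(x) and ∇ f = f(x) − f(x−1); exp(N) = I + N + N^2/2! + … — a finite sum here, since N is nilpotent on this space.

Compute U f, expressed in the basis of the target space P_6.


the result is g(x) = -(2/3)x^5 - 5x^4 - 5x^3 + (25/2)x^2 + (25/8)x - 113/16

order-1 term: -5x^4 + 10x^3 - 10x^2 + 5x - 1
order-2 term: -15x^3 + 45x^2 - (105/2)x + 45/2
order-3 term: -(45/2)x^2 + (135/2)x - 225/4
order-4 term: -(135/8)x + 135/4
order-5 term: -81/16
the series for exp((3/2)∇) f terminates at order 5
exp((3/2)∇) f = -(2/3)x^5 - 5x^4 - 5x^3 + (25/2)x^2 + (25/8)x - 113/16


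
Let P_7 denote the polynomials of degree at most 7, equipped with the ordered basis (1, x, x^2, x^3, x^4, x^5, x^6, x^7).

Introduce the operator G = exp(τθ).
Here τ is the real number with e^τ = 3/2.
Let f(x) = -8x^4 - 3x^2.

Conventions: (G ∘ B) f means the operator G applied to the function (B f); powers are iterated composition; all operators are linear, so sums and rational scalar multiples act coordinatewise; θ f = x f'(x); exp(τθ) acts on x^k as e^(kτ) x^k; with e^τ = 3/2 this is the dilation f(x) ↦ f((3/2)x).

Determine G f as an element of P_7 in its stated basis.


the result is g(x) = -(81/2)x^4 - (27/4)x^2

exp(τθ) x^k = e^(kτ) x^k; with e^τ = 3/2 this sends x^k to (3/2)^k x^k
x^2 ↦ 9/4 x^2
x^4 ↦ 81/16 x^4
applying this coordinatewise to f: exp(τθ) f = -(81/2)x^4 - (27/4)x^2


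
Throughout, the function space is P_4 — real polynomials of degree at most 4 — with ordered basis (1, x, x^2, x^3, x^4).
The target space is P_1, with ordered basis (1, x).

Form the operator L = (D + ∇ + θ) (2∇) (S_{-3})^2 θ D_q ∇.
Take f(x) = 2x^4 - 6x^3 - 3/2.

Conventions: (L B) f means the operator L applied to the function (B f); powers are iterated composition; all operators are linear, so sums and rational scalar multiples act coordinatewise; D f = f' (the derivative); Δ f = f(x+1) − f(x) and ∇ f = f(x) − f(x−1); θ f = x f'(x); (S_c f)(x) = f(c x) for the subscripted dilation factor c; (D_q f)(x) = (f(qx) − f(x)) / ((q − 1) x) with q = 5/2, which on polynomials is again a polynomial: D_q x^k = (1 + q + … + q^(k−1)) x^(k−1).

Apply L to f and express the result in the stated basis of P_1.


∇ f = 8x^3 - 30x^2 + 26x - 8
D_q ∇ f = 78x^2 - 105x + 26
θ D_q ∇ f = 156x^2 - 105x
S_{-3} (θ D_q ∇) f = 1404x^2 + 315x
S_{-3} S_{-3} (θ D_q ∇) f = 12636x^2 - 945x
∇ (S_{-3})^2 (θ D_q ∇) f = 25272x - 13581
(2∇) (S_{-3})^2 (θ D_q ∇) f = 50544x - 27162
D ((2∇) (S_{-3})^2 θ D_q ∇) f = 50544
∇ ((2∇) (S_{-3})^2 θ D_q ∇) f = 50544
θ ((2∇) (S_{-3})^2 θ D_q ∇) f = 50544x
(D + ∇ + θ) ((2∇) (S_{-3})^2 θ D_q ∇) f = 50544x + 101088

g(x) = 50544x + 101088


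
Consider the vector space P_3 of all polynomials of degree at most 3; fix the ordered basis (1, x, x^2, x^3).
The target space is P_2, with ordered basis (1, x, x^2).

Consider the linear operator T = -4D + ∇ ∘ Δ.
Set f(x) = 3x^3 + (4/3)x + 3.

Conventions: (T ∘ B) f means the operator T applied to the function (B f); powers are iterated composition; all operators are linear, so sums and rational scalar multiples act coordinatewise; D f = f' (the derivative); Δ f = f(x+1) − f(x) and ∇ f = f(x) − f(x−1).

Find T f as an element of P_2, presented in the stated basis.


D f = 9x^2 + 4/3
(-4D) f = -36x^2 - 16/3
Δ f = 9x^2 + 9x + 13/3
∇ Δ f = 18x
(-4D + ∇ ∘ Δ) f = -36x^2 + 18x - 16/3

g(x) = -36x^2 + 18x - 16/3


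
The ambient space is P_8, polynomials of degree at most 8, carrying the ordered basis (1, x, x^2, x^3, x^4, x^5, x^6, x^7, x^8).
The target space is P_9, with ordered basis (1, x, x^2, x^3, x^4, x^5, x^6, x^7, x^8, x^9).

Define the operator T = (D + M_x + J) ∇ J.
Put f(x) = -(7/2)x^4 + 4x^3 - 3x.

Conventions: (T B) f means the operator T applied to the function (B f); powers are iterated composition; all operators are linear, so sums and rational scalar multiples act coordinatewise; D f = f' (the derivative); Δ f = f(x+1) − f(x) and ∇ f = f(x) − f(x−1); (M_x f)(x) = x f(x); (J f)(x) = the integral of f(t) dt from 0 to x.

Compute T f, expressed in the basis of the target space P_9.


J f = -(7/10)x^5 + x^4 - (3/2)x^2
∇ J f = -(7/2)x^4 + 11x^3 - 13x^2 + (9/2)x - 1/5
D ∇ J f = -14x^3 + 33x^2 - 26x + 9/2
M_x ∇ J f = -(7/2)x^5 + 11x^4 - 13x^3 + (9/2)x^2 - (1/5)x
J ∇ J f = -(7/10)x^5 + (11/4)x^4 - (13/3)x^3 + (9/4)x^2 - (1/5)x
(D + M_x + J) ∇ J f = -(21/5)x^5 + (55/4)x^4 - (94/3)x^3 + (159/4)x^2 - (132/5)x + 9/2

g(x) = -(21/5)x^5 + (55/4)x^4 - (94/3)x^3 + (159/4)x^2 - (132/5)x + 9/2


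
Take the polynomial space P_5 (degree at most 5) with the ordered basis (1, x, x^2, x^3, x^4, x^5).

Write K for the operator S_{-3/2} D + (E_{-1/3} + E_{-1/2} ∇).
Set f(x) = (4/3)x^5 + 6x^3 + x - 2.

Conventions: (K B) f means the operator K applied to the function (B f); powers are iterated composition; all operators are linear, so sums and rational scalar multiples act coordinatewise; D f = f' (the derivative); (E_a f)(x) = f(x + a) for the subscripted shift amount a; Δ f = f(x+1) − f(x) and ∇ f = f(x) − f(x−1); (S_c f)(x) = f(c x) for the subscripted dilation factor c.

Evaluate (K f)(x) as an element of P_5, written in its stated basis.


g(x) = (4/3)x^5 + (1375/36)x^4 - (518/27)x^3 + (15445/162)x^2 - (16099/243)x + 84629/2916

D f = (20/3)x^4 + 18x^2 + 1
S_{-3/2} D f = (135/4)x^4 + (81/2)x^2 + 1
E_{-1/3} f = (4/3)x^5 - (20/9)x^4 + (202/27)x^3 - (526/81)x^2 + (749/243)x - 1867/729
∇ f = (20/3)x^4 - (40/3)x^3 + (94/3)x^2 - (74/3)x + 25/3
E_{-1/2} ∇ f = (20/3)x^4 - (80/3)x^3 + (184/3)x^2 - (208/3)x + 367/12
(E_{-1/3} + E_{-1/2} ∇) f = (4/3)x^5 + (40/9)x^4 - (518/27)x^3 + (4442/81)x^2 - (16099/243)x + 81713/2916
(S_{-3/2} D + (E_{-1/3} + E_{-1/2} ∇)) f = (4/3)x^5 + (1375/36)x^4 - (518/27)x^3 + (15445/162)x^2 - (16099/243)x + 84629/2916


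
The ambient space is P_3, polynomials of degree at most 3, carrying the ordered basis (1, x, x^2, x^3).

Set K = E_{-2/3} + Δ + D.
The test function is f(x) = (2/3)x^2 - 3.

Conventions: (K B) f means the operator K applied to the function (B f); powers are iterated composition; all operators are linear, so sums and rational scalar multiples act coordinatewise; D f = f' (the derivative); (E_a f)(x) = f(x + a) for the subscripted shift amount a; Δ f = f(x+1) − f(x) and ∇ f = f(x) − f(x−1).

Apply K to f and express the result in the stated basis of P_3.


g(x) = (2/3)x^2 + (16/9)x - 55/27

E_{-2/3} f = (2/3)x^2 - (8/9)x - 73/27
Δ f = (4/3)x + 2/3
D f = (4/3)x
(E_{-2/3} + Δ + D) f = (2/3)x^2 + (16/9)x - 55/27


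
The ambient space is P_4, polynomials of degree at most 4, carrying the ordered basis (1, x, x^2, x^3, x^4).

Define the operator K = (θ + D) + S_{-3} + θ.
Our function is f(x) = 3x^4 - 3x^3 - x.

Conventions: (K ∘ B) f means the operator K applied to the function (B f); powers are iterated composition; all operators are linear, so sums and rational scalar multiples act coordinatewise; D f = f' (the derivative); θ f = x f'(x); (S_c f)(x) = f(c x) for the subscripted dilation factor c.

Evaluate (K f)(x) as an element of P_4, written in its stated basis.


the result is g(x) = 267x^4 + 75x^3 - 9x^2 + x - 1

θ f = 12x^4 - 9x^3 - x
D f = 12x^3 - 9x^2 - 1
(θ + D) f = 12x^4 + 3x^3 - 9x^2 - x - 1
S_{-3} f = 243x^4 + 81x^3 + 3x
θ f = 12x^4 - 9x^3 - x
((θ + D) + S_{-3} + θ) f = 267x^4 + 75x^3 - 9x^2 + x - 1


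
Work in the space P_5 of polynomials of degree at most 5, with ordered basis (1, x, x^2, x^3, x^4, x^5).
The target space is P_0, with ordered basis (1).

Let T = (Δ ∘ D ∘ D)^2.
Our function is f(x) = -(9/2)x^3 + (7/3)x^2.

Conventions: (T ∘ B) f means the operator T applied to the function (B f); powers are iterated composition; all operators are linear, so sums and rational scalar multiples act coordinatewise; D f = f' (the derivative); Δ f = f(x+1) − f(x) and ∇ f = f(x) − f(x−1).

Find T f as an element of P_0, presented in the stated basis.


g(x) = 0

D f = -(27/2)x^2 + (14/3)x
D D f = -27x + 14/3
Δ D D f = -27
D (Δ ∘ D ∘ D) f = 0
D D (Δ ∘ D ∘ D) f = 0
Δ D D (Δ ∘ D ∘ D) f = 0


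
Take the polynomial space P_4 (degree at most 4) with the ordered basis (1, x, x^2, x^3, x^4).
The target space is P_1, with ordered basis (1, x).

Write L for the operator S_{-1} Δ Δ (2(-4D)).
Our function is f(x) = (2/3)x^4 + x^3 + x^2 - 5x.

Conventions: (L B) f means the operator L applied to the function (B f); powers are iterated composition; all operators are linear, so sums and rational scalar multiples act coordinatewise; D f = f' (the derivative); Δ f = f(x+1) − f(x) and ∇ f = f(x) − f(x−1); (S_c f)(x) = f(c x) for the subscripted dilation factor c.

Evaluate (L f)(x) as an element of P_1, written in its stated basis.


D f = (8/3)x^3 + 3x^2 + 2x - 5
(-4D) f = -(32/3)x^3 - 12x^2 - 8x + 20
(2(-4D)) f = -(64/3)x^3 - 24x^2 - 16x + 40
Δ (2(-4D)) f = -64x^2 - 112x - 184/3
Δ Δ (2(-4D)) f = -128x - 176
S_{-1} Δ Δ (2(-4D)) f = 128x - 176

the result is g(x) = 128x - 176


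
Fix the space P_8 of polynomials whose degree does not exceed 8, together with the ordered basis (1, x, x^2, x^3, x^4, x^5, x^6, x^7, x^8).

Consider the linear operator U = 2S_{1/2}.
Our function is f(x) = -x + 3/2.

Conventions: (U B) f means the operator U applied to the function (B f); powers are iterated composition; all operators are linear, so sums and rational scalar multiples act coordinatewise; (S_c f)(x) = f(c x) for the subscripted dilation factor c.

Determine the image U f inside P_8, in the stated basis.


S_{1/2} f = -(1/2)x + 3/2
(2S_{1/2}) f = -x + 3

g(x) = -x + 3


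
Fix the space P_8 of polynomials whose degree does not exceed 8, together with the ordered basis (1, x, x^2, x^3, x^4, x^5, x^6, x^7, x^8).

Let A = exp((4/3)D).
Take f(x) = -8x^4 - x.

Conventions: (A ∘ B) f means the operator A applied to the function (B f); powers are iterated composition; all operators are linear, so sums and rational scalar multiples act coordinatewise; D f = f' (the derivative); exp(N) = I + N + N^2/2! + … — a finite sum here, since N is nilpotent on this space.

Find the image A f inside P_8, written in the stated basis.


the result is g(x) = -8x^4 - (128/3)x^3 - (256/3)x^2 - (2075/27)x - 2156/81

order-1 term: -(128/3)x^3 - 4/3
order-2 term: -(256/3)x^2
order-3 term: -(2048/27)x
order-4 term: -2048/81
the series for exp((4/3)D) f terminates at order 4
exp((4/3)D) f = -8x^4 - (128/3)x^3 - (256/3)x^2 - (2075/27)x - 2156/81


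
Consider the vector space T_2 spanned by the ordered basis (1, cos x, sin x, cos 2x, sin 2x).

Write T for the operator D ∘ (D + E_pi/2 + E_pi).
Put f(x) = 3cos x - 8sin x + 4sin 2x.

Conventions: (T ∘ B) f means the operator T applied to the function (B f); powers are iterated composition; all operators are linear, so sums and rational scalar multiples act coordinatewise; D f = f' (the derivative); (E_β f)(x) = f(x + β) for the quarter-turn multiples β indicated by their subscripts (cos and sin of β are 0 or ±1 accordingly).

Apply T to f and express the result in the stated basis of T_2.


D f = -8cos x - 3sin x + 8cos 2x
E_pi/2 f = -8cos x - 3sin x - 4sin 2x
E_pi f = -3cos x + 8sin x + 4sin 2x
(D + E_pi/2 + E_pi) f = -19cos x + 2sin x + 8cos 2x
D (D + E_pi/2 + E_pi) f = 2cos x + 19sin x - 16sin 2x

g(x) = 2cos x + 19sin x - 16sin 2x


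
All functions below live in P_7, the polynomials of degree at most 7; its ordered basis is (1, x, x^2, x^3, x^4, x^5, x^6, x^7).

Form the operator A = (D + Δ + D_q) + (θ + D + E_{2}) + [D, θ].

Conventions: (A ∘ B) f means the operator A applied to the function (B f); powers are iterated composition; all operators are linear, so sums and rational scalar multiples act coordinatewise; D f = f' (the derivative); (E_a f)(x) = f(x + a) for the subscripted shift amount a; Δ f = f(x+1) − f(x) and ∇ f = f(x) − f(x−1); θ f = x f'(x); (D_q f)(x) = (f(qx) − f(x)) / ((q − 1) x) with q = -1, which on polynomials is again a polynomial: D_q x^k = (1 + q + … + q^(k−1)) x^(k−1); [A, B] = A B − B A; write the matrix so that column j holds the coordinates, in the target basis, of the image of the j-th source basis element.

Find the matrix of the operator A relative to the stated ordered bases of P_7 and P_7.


the matrix is [[1, 7, 5, 9, 17, 33, 65, 129]; [0, 2, 12, 15, 36, 85, 198, 455]; [0, 0, 3, 19, 30, 90, 255, 693]; [0, 0, 0, 4, 24, 50, 180, 595]; [0, 0, 0, 0, 5, 31, 75, 315]; [0, 0, 0, 0, 0, 6, 36, 105]; [0, 0, 0, 0, 0, 0, 7, 43]; [0, 0, 0, 0, 0, 0, 0, 8]] (rows listed top to bottom)

image of 1: 1
image of x: 2x + 7
image of x^2: 3x^2 + 12x + 5
image of x^3: 4x^3 + 19x^2 + 15x + 9
image of x^4: 5x^4 + 24x^3 + 30x^2 + 36x + 17
image of x^5: 6x^5 + 31x^4 + 50x^3 + 90x^2 + 85x + 33
image of x^6: 7x^6 + 36x^5 + 75x^4 + 180x^3 + 255x^2 + 198x + 65
image of x^7: 8x^7 + 43x^6 + 105x^5 + 315x^4 + 595x^3 + 693x^2 + 455x + 129
each image's coordinates form column j of the matrix


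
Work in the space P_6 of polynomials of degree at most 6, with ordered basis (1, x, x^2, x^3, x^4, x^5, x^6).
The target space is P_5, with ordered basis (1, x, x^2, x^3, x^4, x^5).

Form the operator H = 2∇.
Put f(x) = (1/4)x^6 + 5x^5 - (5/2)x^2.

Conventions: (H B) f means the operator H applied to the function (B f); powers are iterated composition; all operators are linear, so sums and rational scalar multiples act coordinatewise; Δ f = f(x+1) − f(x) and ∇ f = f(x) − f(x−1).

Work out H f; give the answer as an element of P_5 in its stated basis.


the image equals g(x) = 3x^5 + (85/2)x^4 - 90x^3 + (185/2)x^2 - 57x + 29/2

∇ f = (3/2)x^5 + (85/4)x^4 - 45x^3 + (185/4)x^2 - (57/2)x + 29/4
(2∇) f = 3x^5 + (85/2)x^4 - 90x^3 + (185/2)x^2 - 57x + 29/2


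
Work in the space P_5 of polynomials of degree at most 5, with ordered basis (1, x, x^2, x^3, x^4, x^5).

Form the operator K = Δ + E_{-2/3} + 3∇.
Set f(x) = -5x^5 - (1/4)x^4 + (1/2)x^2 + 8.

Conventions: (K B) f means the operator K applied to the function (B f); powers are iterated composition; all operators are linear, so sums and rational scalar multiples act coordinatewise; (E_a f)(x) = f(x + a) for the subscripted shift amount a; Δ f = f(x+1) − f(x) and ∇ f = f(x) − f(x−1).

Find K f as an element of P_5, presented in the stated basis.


g(x) = -5x^5 - (1003/12)x^4 + (670/9)x^3 - (9847/54)x^2 + (3620/81)x - 5671/486

Δ f = -25x^4 - 51x^3 - (103/2)x^2 - 25x - 19/4
E_{-2/3} f = -5x^5 + (197/12)x^4 - (194/9)x^3 + (791/54)x^2 - (430/81)x + 2146/243
∇ f = -25x^4 + 49x^3 - (97/2)x^2 + 25x - 21/4
(3∇) f = -75x^4 + 147x^3 - (291/2)x^2 + 75x - 63/4
(Δ + E_{-2/3} + 3∇) f = -5x^5 - (1003/12)x^4 + (670/9)x^3 - (9847/54)x^2 + (3620/81)x - 5671/486


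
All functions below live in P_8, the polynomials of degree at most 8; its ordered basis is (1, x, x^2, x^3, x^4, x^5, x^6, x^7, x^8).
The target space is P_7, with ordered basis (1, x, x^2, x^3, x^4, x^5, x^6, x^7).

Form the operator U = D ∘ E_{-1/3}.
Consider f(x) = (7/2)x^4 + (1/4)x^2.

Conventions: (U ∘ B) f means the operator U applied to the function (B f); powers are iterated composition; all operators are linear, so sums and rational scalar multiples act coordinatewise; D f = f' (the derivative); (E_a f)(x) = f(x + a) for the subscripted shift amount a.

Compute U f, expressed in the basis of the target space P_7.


E_{-1/3} f = (7/2)x^4 - (14/3)x^3 + (31/12)x^2 - (37/54)x + 23/324
D E_{-1/3} f = 14x^3 - 14x^2 + (31/6)x - 37/54

the image equals g(x) = 14x^3 - 14x^2 + (31/6)x - 37/54


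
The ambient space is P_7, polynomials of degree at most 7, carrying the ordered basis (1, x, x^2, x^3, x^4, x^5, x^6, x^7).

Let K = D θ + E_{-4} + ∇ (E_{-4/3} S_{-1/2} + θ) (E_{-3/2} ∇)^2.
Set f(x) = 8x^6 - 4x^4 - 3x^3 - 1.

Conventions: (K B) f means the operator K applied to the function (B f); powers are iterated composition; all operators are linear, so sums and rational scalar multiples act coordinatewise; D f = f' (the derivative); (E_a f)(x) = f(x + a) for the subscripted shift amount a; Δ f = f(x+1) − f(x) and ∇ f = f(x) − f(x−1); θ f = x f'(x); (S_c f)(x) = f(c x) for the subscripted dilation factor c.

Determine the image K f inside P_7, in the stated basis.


θ f = 48x^6 - 16x^4 - 9x^3
D θ f = 288x^5 - 64x^3 - 27x^2
E_{-4} f = 8x^6 - 192x^5 + 1916x^4 - 10179x^3 + 30372x^2 - 48272x + 31935
∇ f = 48x^5 - 120x^4 + 144x^3 - 105x^2 + 41x - 7
E_{-3/2} ∇ f = 48x^5 - 480x^4 + 1944x^3 - 3993x^2 + 4163x - 7051/4
∇ (E_{-3/2} ∇) f = 240x^4 - 2400x^3 + 9192x^2 - 15978x + 10628
E_{-3/2} ∇ (E_{-3/2} ∇) f = 240x^4 - 3840x^3 + 23232x^2 - 62994x + 64592
S_{-1/2} (E_{-3/2} ∇)^2 f = 15x^4 + 480x^3 + 5808x^2 + 31497x + 64592
E_{-4/3} S_{-1/2} (E_{-3/2} ∇)^2 f = 15x^4 + 400x^3 + 4048x^2 + (165841/9)x + 859436/27
θ (E_{-3/2} ∇)^2 f = 960x^4 - 11520x^3 + 46464x^2 - 62994x
(E_{-4/3} S_{-1/2} + θ) (E_{-3/2} ∇)^2 f = 975x^4 - 11120x^3 + 50512x^2 - (401105/9)x + 859436/27
∇ (E_{-4/3} S_{-1/2} + θ) (E_{-3/2} ∇)^2 f = 3900x^3 - 39210x^2 + 138284x - 964568/9
(D θ + E_{-4} + ∇ (E_{-4/3} S_{-1/2} + θ) (E_{-3/2} ∇)^2) f = 8x^6 + 96x^5 + 1916x^4 - 6343x^3 - 8865x^2 + 90012x - 677153/9

g(x) = 8x^6 + 96x^5 + 1916x^4 - 6343x^3 - 8865x^2 + 90012x - 677153/9


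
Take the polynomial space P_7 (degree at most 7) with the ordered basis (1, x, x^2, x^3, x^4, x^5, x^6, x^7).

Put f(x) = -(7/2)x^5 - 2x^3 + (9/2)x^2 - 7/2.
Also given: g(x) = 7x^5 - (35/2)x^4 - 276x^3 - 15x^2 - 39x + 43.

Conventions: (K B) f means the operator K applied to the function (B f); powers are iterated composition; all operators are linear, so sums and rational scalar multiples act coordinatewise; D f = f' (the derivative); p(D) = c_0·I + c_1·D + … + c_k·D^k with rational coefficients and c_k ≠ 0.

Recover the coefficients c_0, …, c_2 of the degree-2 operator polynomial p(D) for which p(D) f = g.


D^0 f = -(7/2)x^5 - 2x^3 + (9/2)x^2 - 7/2
D^1 f = -(35/2)x^4 - 6x^2 + 9x
D^2 f = -70x^3 - 12x + 9
matching coefficients of g against c_0 f + c_1 Df + … from the top degree down determines the c_i
solution: c_0 = -2, c_1 = 1, c_2 = 4

p(D) = -2·I + D + 4·D^2, i.e. c_0 = -2, c_1 = 1, c_2 = 4


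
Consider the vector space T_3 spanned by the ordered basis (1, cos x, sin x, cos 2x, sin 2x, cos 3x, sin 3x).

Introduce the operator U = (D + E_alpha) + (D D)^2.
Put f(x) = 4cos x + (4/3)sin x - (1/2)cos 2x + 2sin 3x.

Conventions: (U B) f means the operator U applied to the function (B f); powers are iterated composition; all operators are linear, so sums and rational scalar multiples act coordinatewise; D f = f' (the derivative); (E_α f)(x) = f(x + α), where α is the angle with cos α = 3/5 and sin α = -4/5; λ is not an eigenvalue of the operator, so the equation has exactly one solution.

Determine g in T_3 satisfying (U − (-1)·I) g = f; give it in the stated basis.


the image equals g(x) = (76/51)cos x + (32/51)sin x - (209/7016)cos 2x - (13/7016)sin 2x - (331/411149)cos 3x + (10133/411149)sin 3x

write g with unknown coordinates in the stated basis and equate coefficients in (U − (-1)·I) g = f
solving from the highest basis element down gives g = (76/51)cos x + (32/51)sin x - (209/7016)cos 2x - (13/7016)sin 2x - (331/411149)cos 3x + (10133/411149)sin 3x
check: U g = (128/51)cos x + (12/17)sin x - (3299/7016)cos 2x + (13/7016)sin 2x + (331/411149)cos 3x + (812165/411149)sin 3x
so U g − (-1)·g = 4cos x + (4/3)sin x - (1/2)cos 2x + 2sin 3x = f ✓
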